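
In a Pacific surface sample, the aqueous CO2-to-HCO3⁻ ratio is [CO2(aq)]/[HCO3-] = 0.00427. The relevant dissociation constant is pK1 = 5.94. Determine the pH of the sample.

pH = 8.31

From K1 = [H⁺][HCO3-]/[CO2(aq)]:  pH = pK1 − log₁₀([CO2(aq)]/[HCO3-])
log₁₀(0.00427) = -2.370
pH = 5.94 − (-2.370) = 8.31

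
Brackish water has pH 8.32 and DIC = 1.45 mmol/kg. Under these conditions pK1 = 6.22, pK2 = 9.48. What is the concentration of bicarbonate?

α₁ = 1 / (1 + [H⁺]/K1 + K2/[H⁺]) = 1 / (1 + 10^-2.10 + 10^-1.16)
   = 1 / (1 + 0.0079433 + 0.069183) = 1/1.0771 = 0.9284
[HCO3⁻] = α₁ × DIC = 0.9284 × 1.45 = 1.35 mmol/kg

[HCO3⁻] = 1.35 mmol/kg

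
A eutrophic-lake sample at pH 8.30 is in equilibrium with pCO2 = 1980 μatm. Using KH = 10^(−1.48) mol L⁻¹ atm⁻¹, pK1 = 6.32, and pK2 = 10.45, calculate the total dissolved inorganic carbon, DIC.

DIC = 6.37 mmol/L

[CO2*] = KH · pCO2 = 10^(−1.48) × 1980×10^-6 = 6.556×10^-5 mol/L
α₀ = 1/(1 + K1/[H⁺] + K1K2/[H⁺]²) = 1/(1 + 10^+1.98 + 10^-0.17) = 0.01029
DIC = [CO2*]/α₀ = 6.556×10^-5 / 0.01029 = 6.37 mmol/L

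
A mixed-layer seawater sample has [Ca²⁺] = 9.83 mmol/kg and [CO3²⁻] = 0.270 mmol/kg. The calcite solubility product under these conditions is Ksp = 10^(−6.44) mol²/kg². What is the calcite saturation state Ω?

Ksp = 10^(−6.44) = 3.631×10^-7
Ω = [Ca²⁺][CO3²⁻]/Ksp = (9.83×10^-3)(0.270×10^-3) / 3.631×10^-7 = 7.31

Ω = 7.31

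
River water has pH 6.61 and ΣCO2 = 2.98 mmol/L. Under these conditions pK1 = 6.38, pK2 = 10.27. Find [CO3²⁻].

α₂ = 1 / (1 + [H⁺]/K2 + [H⁺]²/(K1K2)) = 1 / (1 + 10^+3.66 + 10^+3.43)
   = 1 / (1 + 4570.9 + 2691.5) = 1/7263.4 = 0.0001377
[CO3²⁻] = α₂ × DIC = 0.0001377 × 2.98 = 0.000410 mmol/L = 0.410 μmol/L

[CO3²⁻] = 0.410 μmol/L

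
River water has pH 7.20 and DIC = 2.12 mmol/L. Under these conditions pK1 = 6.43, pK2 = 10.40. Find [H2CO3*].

α₀ = 1 / (1 + K1/[H⁺] + K1K2/[H⁺]²) = 1 / (1 + 10^+0.77 + 10^-2.43)
   = 1 / (1 + 5.8884 + 0.0037154) = 1/6.8922 = 0.1451
[CO2*] = α₀ × DIC = 0.1451 × 2.12 = 0.308 mmol/L

[CO2*] = 0.308 mmol/L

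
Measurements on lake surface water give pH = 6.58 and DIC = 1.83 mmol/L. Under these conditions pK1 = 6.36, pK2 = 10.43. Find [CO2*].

α₀ = 1 / (1 + K1/[H⁺] + K1K2/[H⁺]²) = 1 / (1 + 10^+0.22 + 10^-3.63)
   = 1 / (1 + 1.6596 + 0.00023442) = 1/2.6598 = 0.3760
[CO2*] = α₀ × DIC = 0.3760 × 1.83 = 0.688 mmol/L

[CO2*] = 0.688 mmol/L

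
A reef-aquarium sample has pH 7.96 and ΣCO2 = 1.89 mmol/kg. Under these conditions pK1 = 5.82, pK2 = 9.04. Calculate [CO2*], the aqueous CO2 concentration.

α₀ = 1 / (1 + K1/[H⁺] + K1K2/[H⁺]²) = 1 / (1 + 10^+2.14 + 10^+1.06)
   = 1 / (1 + 138.04 + 11.482) = 1/150.52 = 0.006644
[CO2*] = α₀ × DIC = 0.006644 × 1.89 = 0.0126 mmol/kg = 12.6 μmol/kg

[CO2*] = 12.6 μmol/kg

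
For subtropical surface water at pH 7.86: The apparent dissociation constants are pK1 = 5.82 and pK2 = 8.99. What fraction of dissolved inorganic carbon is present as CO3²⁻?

α₂ = 0.0684

α₂ = 1 / (1 + [H⁺]/K2 + [H⁺]²/(K1K2)) = 1 / (1 + 10^+1.13 + 10^-0.91)
   = 1 / (1 + 13.490 + 0.12303) = 1/14.613 = 0.06843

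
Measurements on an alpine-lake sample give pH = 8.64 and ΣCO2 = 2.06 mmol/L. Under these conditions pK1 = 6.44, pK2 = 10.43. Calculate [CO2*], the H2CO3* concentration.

[CO2*] = 12.7 μmol/L

α₀ = 1 / (1 + K1/[H⁺] + K1K2/[H⁺]²) = 1 / (1 + 10^+2.20 + 10^+0.41)
   = 1 / (1 + 158.49 + 2.5704) = 1/162.06 = 0.006171
[CO2*] = α₀ × DIC = 0.006171 × 2.06 = 0.0127 mmol/L = 12.7 μmol/L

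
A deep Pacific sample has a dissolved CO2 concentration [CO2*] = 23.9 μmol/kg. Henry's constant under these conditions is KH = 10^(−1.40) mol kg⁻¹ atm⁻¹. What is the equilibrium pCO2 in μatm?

KH = 10^(−1.40) = 3.981×10^-2 mol kg⁻¹ atm⁻¹
pCO2 = [CO2*]/KH = 23.9×10^-6 / 3.981×10^-2 = 6.00×10^-4 atm = 600 μatm

pCO2 = 600 μatm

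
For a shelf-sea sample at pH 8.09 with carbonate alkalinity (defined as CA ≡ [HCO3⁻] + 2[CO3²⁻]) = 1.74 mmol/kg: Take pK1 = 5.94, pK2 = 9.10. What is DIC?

CA = [HCO3⁻] + 2[CO3²⁻] = (α₁ + 2α₂)·DIC
At pH 8.09: [H⁺]/K1 = 10^-2.15 = 0.0070795, K2/[H⁺] = 10^-1.01 = 0.097724
α₁ = 1/(1 + 0.0070795 + 0.097724) = 1/1.1048 = 0.9051; α₂ = α₁·K2/[H⁺] = 0.08845
α₁ + 2α₂ = 1.0820
DIC = CA / (α₁ + 2α₂) = 1.74 / 1.0820 = 1.61 mmol/kg

DIC = 1.61 mmol/kg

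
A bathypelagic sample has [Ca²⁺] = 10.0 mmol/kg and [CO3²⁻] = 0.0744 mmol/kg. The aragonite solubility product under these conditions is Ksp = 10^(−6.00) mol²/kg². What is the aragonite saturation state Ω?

Ksp = 10^(−6.00) = 1.000×10^-6
Ω = [Ca²⁺][CO3²⁻]/Ksp = (10.0×10^-3)(0.0744×10^-3) / 1.000×10^-6 = 0.744

Ω = 0.744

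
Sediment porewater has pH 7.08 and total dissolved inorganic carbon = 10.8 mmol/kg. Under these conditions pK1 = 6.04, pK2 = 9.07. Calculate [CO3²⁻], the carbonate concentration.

α₂ = 1 / (1 + [H⁺]/K2 + [H⁺]²/(K1K2)) = 1 / (1 + 10^+1.99 + 10^+0.95)
   = 1 / (1 + 97.724 + 8.9125) = 1/107.64 = 0.009291
[CO3²⁻] = α₂ × DIC = 0.009291 × 10.8 = 0.100 mmol/kg

[CO3²⁻] = 0.100 mmol/kg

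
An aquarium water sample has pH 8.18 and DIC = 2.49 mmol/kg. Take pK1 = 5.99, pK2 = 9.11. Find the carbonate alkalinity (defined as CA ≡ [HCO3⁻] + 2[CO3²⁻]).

CA = [HCO3⁻] + 2[CO3²⁻] = (α₁ + 2α₂)·DIC
At pH 8.18: [H⁺]/K1 = 10^-2.19 = 0.0064565, K2/[H⁺] = 10^-0.93 = 0.11749
α₁ = 1/(1 + 0.0064565 + 0.11749) = 1/1.1239 = 0.8897; α₂ = α₁·K2/[H⁺] = 0.1045
α₁ + 2α₂ = 1.0988
CA = 1.0988 × 2.49 = 2.74 mmol/kg

CA = 2.74 mmol/kg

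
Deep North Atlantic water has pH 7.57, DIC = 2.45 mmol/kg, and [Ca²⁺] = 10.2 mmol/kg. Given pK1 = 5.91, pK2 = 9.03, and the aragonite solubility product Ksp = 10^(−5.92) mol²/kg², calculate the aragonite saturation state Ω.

Ω = 0.682

α₂ = 1 / (1 + [H⁺]/K2 + [H⁺]²/(K1K2)) = 1 / (1 + 10^+1.46 + 10^-0.20)
   = 1 / (1 + 28.840 + 0.63096) = 1/30.471 = 0.03282
[CO3²⁻] = α₂ × DIC = 0.03282 × 2.45 = 0.08040 mmol/kg
Ksp = 10^(−5.92) = 1.202×10^-6
Ω = [Ca²⁺][CO3²⁻]/Ksp = (10.2×10^-3)(8.040×10^-5) / 1.202×10^-6 = 0.682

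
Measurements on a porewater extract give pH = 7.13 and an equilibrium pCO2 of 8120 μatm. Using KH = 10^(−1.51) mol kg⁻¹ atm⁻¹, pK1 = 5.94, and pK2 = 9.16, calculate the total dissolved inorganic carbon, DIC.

DIC = 4.17 mmol/kg

[CO2*] = KH · pCO2 = 10^(−1.51) × 8120×10^-6 = 2.509×10^-4 mol/kg
α₀ = 1/(1 + K1/[H⁺] + K1K2/[H⁺]²) = 1/(1 + 10^+1.19 + 10^-0.84) = 0.06012
DIC = [CO2*]/α₀ = 2.509×10^-4 / 0.06012 = 4.17 mmol/kg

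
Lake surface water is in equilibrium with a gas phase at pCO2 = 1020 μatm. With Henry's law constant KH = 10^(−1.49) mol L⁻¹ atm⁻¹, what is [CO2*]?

KH = 10^(−1.49) = 3.236×10^-2 mol L⁻¹ atm⁻¹
[CO2*] = KH · pCO2 = 3.236×10^-2 × 1020×10^-6 atm = 3.30×10^-5 mol/L

[CO2*] = 33.0 μmol/L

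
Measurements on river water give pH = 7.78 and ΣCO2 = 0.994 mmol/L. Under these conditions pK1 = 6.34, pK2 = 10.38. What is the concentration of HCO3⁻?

[HCO3⁻] = 0.957 mmol/L

α₁ = 1 / (1 + [H⁺]/K1 + K2/[H⁺]) = 1 / (1 + 10^-1.44 + 10^-2.60)
   = 1 / (1 + 0.036308 + 0.0025119) = 1/1.0388 = 0.9626
[HCO3⁻] = α₁ × DIC = 0.9626 × 0.994 = 0.957 mmol/L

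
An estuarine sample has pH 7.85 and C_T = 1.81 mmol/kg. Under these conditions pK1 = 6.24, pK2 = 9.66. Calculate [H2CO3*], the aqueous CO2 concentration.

[CO2*] = 0.0427 mmol/kg

α₀ = 1 / (1 + K1/[H⁺] + K1K2/[H⁺]²) = 1 / (1 + 10^+1.61 + 10^-0.20)
   = 1 / (1 + 40.738 + 0.63096) = 1/42.369 = 0.02360
[CO2*] = α₀ × DIC = 0.02360 × 1.81 = 0.0427 mmol/kg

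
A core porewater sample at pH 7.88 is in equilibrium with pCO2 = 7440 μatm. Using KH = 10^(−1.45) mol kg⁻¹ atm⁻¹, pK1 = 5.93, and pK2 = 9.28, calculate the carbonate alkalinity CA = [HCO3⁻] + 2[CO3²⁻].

CA = 25.4 mmol/kg

[CO2*] = KH · pCO2 = 10^(−1.45) × 7440×10^-6 = 2.640×10^-4 mol/kg
α₀ = 1/(1 + K1/[H⁺] + K1K2/[H⁺]²) = 1/(1 + 10^+1.95 + 10^+0.55) = 0.01068
DIC = [CO2*]/α₀ = 2.640×10^-4 / 0.01068 = 24.73 mmol/kg
CA = (α₁ + 2α₂)·DIC = (0.9514 + 2×0.03788) × 24.73 = 25.4 mmol/kg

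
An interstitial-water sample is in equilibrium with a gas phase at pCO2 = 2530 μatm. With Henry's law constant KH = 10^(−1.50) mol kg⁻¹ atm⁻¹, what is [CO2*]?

[CO2*] = 80.0 μmol/kg

KH = 10^(−1.50) = 3.162×10^-2 mol kg⁻¹ atm⁻¹
[CO2*] = KH · pCO2 = 3.162×10^-2 × 2530×10^-6 atm = 8.00×10^-5 mol/kg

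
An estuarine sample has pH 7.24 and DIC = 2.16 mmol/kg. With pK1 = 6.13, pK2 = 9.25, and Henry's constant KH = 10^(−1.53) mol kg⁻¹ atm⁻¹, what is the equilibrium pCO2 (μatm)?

pCO2 = 5220 μatm

α₀ = 1 / (1 + K1/[H⁺] + K1K2/[H⁺]²) = 1 / (1 + 10^+1.11 + 10^-0.90)
   = 1 / (1 + 12.882 + 0.12589) = 1/14.008 = 0.07139
[CO2*] = α₀ × DIC = 0.07139 × 2.16 = 0.1542 mmol/kg
pCO2 = [CO2*]/KH = 1.542×10^-4 / 2.951×10^-2 = 5220 μatm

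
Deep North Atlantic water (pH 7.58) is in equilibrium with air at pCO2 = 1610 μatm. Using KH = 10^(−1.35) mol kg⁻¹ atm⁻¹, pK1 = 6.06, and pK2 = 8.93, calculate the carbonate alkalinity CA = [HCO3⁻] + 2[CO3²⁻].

[CO2*] = KH · pCO2 = 10^(−1.35) × 1610×10^-6 = 7.192×10^-5 mol/kg
α₀ = 1/(1 + K1/[H⁺] + K1K2/[H⁺]²) = 1/(1 + 10^+1.52 + 10^+0.17) = 0.02810
DIC = [CO2*]/α₀ = 7.192×10^-5 / 0.02810 = 2.560 mmol/kg
CA = (α₁ + 2α₂)·DIC = (0.9303 + 2×0.04156) × 2.560 = 2.59 mmol/kg

CA = 2.59 mmol/kg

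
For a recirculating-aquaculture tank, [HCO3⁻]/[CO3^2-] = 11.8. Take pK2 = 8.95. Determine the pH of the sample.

From K2 = [H⁺][CO3^2-]/[HCO3⁻]:  pH = pK2 − log₁₀([HCO3⁻]/[CO3^2-])
log₁₀(11.8) = +1.072
pH = 8.95 − (+1.072) = 7.88

pH = 7.88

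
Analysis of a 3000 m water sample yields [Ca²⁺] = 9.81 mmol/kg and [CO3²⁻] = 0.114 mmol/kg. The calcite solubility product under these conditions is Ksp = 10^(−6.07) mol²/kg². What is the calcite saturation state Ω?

Ksp = 10^(−6.07) = 8.511×10^-7
Ω = [Ca²⁺][CO3²⁻]/Ksp = (9.81×10^-3)(0.114×10^-3) / 8.511×10^-7 = 1.31

Ω = 1.31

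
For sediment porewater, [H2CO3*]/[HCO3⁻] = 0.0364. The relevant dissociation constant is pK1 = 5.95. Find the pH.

pH = 7.39

From K1 = [H⁺][HCO3⁻]/[H2CO3*]:  pH = pK1 − log₁₀([H2CO3*]/[HCO3⁻])
log₁₀(0.0364) = -1.439
pH = 5.95 − (-1.439) = 7.39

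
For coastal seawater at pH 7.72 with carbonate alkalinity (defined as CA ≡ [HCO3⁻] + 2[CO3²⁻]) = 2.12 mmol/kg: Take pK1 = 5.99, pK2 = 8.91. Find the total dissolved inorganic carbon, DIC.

DIC = 2.03 mmol/kg

CA = [HCO3⁻] + 2[CO3²⁻] = (α₁ + 2α₂)·DIC
At pH 7.72: [H⁺]/K1 = 10^-1.73 = 0.018621, K2/[H⁺] = 10^-1.19 = 0.064565
α₁ = 1/(1 + 0.018621 + 0.064565) = 1/1.0832 = 0.9232; α₂ = α₁·K2/[H⁺] = 0.05961
α₁ + 2α₂ = 1.0424
DIC = CA / (α₁ + 2α₂) = 2.12 / 1.0424 = 2.03 mmol/kg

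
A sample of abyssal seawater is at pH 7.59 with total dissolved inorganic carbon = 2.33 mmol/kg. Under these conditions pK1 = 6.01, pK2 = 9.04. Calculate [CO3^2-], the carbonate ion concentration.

[CO3²⁻] = 0.0779 mmol/kg

α₂ = 1 / (1 + [H⁺]/K2 + [H⁺]²/(K1K2)) = 1 / (1 + 10^+1.45 + 10^-0.13)
   = 1 / (1 + 28.184 + 0.74131) = 1/29.925 = 0.03342
[CO3²⁻] = α₂ × DIC = 0.03342 × 2.33 = 0.0779 mmol/kg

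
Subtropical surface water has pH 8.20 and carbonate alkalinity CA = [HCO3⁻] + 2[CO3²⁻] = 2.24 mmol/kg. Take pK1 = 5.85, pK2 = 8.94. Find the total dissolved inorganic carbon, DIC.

DIC = 1.95 mmol/kg

CA = [HCO3⁻] + 2[CO3²⁻] = (α₁ + 2α₂)·DIC
At pH 8.20: [H⁺]/K1 = 10^-2.35 = 0.0044668, K2/[H⁺] = 10^-0.74 = 0.18197
α₁ = 1/(1 + 0.0044668 + 0.18197) = 1/1.1864 = 0.8429; α₂ = α₁·K2/[H⁺] = 0.1534
α₁ + 2α₂ = 1.1496
DIC = CA / (α₁ + 2α₂) = 2.24 / 1.1496 = 1.95 mmol/kg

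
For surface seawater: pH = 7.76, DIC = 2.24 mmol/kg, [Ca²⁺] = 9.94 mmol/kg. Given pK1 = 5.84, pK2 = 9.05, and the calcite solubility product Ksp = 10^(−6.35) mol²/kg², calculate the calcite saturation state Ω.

α₂ = 1 / (1 + [H⁺]/K2 + [H⁺]²/(K1K2)) = 1 / (1 + 10^+1.29 + 10^-0.63)
   = 1 / (1 + 19.498 + 0.23442) = 1/20.733 = 0.04823
[CO3²⁻] = α₂ × DIC = 0.04823 × 2.24 = 0.1080 mmol/kg
Ksp = 10^(−6.35) = 4.467×10^-7
Ω = [Ca²⁺][CO3²⁻]/Ksp = (9.94×10^-3)(1.080×10^-4) / 4.467×10^-7 = 2.40

Ω = 2.40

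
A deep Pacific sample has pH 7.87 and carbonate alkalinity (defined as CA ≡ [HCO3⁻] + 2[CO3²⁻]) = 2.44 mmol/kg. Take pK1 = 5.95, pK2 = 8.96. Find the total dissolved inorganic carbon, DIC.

DIC = 2.29 mmol/kg

CA = [HCO3⁻] + 2[CO3²⁻] = (α₁ + 2α₂)·DIC
At pH 7.87: [H⁺]/K1 = 10^-1.92 = 0.012023, K2/[H⁺] = 10^-1.09 = 0.081283
α₁ = 1/(1 + 0.012023 + 0.081283) = 1/1.0933 = 0.9147; α₂ = α₁·K2/[H⁺] = 0.07435
α₁ + 2α₂ = 1.0633
DIC = CA / (α₁ + 2α₂) = 2.44 / 1.0633 = 2.29 mmol/kg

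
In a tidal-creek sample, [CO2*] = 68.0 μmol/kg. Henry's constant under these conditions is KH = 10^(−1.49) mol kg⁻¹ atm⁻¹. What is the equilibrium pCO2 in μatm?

KH = 10^(−1.49) = 3.236×10^-2 mol kg⁻¹ atm⁻¹
pCO2 = [CO2*]/KH = 68.0×10^-6 / 3.236×10^-2 = 2.10×10^-3 atm = 2100 μatm

pCO2 = 2100 μatm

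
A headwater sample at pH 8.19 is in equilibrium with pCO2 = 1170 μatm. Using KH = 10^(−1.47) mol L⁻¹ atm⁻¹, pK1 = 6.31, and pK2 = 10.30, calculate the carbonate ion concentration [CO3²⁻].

[CO3²⁻] = 0.0233 mmol/L

[CO2*] = KH · pCO2 = 10^(−1.47) × 1170×10^-6 = 3.964×10^-5 mol/L
α₀ = 1/(1 + K1/[H⁺] + K1K2/[H⁺]²) = 1/(1 + 10^+1.88 + 10^-0.23) = 0.01291
DIC = [CO2*]/α₀ = 3.964×10^-5 / 0.01291 = 3.070 mmol/L
[CO3²⁻] = α₂·DIC; α₂ = 0.007603, so [CO3²⁻] = 0.007603 × 3.070 = 0.0233 mmol/L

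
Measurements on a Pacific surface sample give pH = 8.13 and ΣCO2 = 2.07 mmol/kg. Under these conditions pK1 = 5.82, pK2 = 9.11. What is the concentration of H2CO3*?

[CO2*] = 9.14 μmol/kg

α₀ = 1 / (1 + K1/[H⁺] + K1K2/[H⁺]²) = 1 / (1 + 10^+2.31 + 10^+1.33)
   = 1 / (1 + 204.17 + 21.380) = 1/226.55 = 0.004414
[CO2*] = α₀ × DIC = 0.004414 × 2.07 = 0.00914 mmol/kg = 9.14 μmol/kg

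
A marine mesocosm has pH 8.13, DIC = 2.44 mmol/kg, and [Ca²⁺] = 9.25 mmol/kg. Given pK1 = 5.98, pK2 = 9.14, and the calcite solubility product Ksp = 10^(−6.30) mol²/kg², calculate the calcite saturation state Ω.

Ω = 3.98

α₂ = 1 / (1 + [H⁺]/K2 + [H⁺]²/(K1K2)) = 1 / (1 + 10^+1.01 + 10^-1.14)
   = 1 / (1 + 10.233 + 0.072444) = 1/11.305 = 0.08845
[CO3²⁻] = α₂ × DIC = 0.08845 × 2.44 = 0.2158 mmol/kg
Ksp = 10^(−6.30) = 5.012×10^-7
Ω = [Ca²⁺][CO3²⁻]/Ksp = (9.25×10^-3)(2.158×10^-4) / 5.012×10^-7 = 3.98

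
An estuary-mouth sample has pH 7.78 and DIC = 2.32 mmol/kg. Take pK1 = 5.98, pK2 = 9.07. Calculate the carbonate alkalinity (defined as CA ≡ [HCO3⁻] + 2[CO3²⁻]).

CA = [HCO3⁻] + 2[CO3²⁻] = (α₁ + 2α₂)·DIC
At pH 7.78: [H⁺]/K1 = 10^-1.80 = 0.015849, K2/[H⁺] = 10^-1.29 = 0.051286
α₁ = 1/(1 + 0.015849 + 0.051286) = 1/1.0671 = 0.9371; α₂ = α₁·K2/[H⁺] = 0.04806
α₁ + 2α₂ = 1.0332
CA = 1.0332 × 2.32 = 2.40 mmol/kg

CA = 2.40 mmol/kg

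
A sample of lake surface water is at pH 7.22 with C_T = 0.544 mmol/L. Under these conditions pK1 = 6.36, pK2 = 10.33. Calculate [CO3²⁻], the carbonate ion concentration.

[CO3²⁻] = 0.371 μmol/L

α₂ = 1 / (1 + [H⁺]/K2 + [H⁺]²/(K1K2)) = 1 / (1 + 10^+3.11 + 10^+2.25)
   = 1 / (1 + 1288.2 + 177.83) = 1/1467.1 = 0.0006816
[CO3²⁻] = α₂ × DIC = 0.0006816 × 0.544 = 0.000371 mmol/L = 0.371 μmol/L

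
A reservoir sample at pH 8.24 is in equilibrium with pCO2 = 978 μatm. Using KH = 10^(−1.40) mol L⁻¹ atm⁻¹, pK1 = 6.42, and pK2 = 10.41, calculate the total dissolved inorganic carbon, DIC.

[CO2*] = KH · pCO2 = 10^(−1.40) × 978×10^-6 = 3.893×10^-5 mol/L
α₀ = 1/(1 + K1/[H⁺] + K1K2/[H⁺]²) = 1/(1 + 10^+1.82 + 10^-0.35) = 0.01481
DIC = [CO2*]/α₀ = 3.893×10^-5 / 0.01481 = 2.63 mmol/L

DIC = 2.63 mmol/L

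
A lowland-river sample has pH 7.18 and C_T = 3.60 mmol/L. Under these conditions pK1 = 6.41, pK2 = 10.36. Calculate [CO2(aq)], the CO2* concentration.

[CO2*] = 0.522 mmol/L

α₀ = 1 / (1 + K1/[H⁺] + K1K2/[H⁺]²) = 1 / (1 + 10^+0.77 + 10^-2.41)
   = 1 / (1 + 5.8884 + 0.0038905) = 1/6.8923 = 0.1451
[CO2*] = α₀ × DIC = 0.1451 × 3.60 = 0.522 mmol/L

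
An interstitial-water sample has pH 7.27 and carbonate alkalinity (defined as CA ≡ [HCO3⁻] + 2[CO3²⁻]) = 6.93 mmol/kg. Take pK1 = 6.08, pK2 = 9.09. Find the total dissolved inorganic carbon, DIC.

DIC = 7.26 mmol/kg

CA = [HCO3⁻] + 2[CO3²⁻] = (α₁ + 2α₂)·DIC
At pH 7.27: [H⁺]/K1 = 10^-1.19 = 0.064565, K2/[H⁺] = 10^-1.82 = 0.015136
α₁ = 1/(1 + 0.064565 + 0.015136) = 1/1.0797 = 0.9262; α₂ = α₁·K2/[H⁺] = 0.01402
α₁ + 2α₂ = 0.9542
DIC = CA / (α₁ + 2α₂) = 6.93 / 0.9542 = 7.26 mmol/kg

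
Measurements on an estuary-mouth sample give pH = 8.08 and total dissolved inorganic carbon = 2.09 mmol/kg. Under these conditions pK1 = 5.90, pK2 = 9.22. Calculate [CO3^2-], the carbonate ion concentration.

α₂ = 1 / (1 + [H⁺]/K2 + [H⁺]²/(K1K2)) = 1 / (1 + 10^+1.14 + 10^-1.04)
   = 1 / (1 + 13.804 + 0.091201) = 1/14.895 = 0.06714
[CO3²⁻] = α₂ × DIC = 0.06714 × 2.09 = 0.140 mmol/kg

[CO3²⁻] = 0.140 mmol/kg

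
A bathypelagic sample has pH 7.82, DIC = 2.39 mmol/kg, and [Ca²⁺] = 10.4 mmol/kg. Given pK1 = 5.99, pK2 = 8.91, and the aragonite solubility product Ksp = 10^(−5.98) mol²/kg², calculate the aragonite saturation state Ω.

Ω = 1.76

α₂ = 1 / (1 + [H⁺]/K2 + [H⁺]²/(K1K2)) = 1 / (1 + 10^+1.09 + 10^-0.74)
   = 1 / (1 + 12.303 + 0.18197) = 1/13.485 = 0.07416
[CO3²⁻] = α₂ × DIC = 0.07416 × 2.39 = 0.1772 mmol/kg
Ksp = 10^(−5.98) = 1.047×10^-6
Ω = [Ca²⁺][CO3²⁻]/Ksp = (10.4×10^-3)(1.772×10^-4) / 1.047×10^-6 = 1.76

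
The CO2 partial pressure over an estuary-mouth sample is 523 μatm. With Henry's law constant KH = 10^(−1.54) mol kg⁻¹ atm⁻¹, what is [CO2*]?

KH = 10^(−1.54) = 2.884×10^-2 mol kg⁻¹ atm⁻¹
[CO2*] = KH · pCO2 = 2.884×10^-2 × 523×10^-6 atm = 1.51×10^-5 mol/kg

[CO2*] = 15.1 μmol/kg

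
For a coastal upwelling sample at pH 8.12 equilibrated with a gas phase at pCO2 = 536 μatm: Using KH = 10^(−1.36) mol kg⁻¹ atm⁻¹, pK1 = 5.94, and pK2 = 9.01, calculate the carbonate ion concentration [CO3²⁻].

[CO2*] = KH · pCO2 = 10^(−1.36) × 536×10^-6 = 2.340×10^-5 mol/kg
α₀ = 1/(1 + K1/[H⁺] + K1K2/[H⁺]²) = 1/(1 + 10^+2.18 + 10^+1.29) = 0.005819
DIC = [CO2*]/α₀ = 2.340×10^-5 / 0.005819 = 4.021 mmol/kg
[CO3²⁻] = α₂·DIC; α₂ = 0.1135, so [CO3²⁻] = 0.1135 × 4.021 = 0.456 mmol/kg

[CO3²⁻] = 0.456 mmol/kg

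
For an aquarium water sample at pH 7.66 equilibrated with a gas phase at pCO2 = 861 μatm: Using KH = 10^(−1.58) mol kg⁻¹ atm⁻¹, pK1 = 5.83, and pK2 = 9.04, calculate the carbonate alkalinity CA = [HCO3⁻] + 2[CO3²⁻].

[CO2*] = KH · pCO2 = 10^(−1.58) × 861×10^-6 = 2.265×10^-5 mol/kg
α₀ = 1/(1 + K1/[H⁺] + K1K2/[H⁺]²) = 1/(1 + 10^+1.83 + 10^+0.45) = 0.01400
DIC = [CO2*]/α₀ = 2.265×10^-5 / 0.01400 = 1.618 mmol/kg
CA = (α₁ + 2α₂)·DIC = (0.9465 + 2×0.03946) × 1.618 = 1.66 mmol/kg

CA = 1.66 mmol/kg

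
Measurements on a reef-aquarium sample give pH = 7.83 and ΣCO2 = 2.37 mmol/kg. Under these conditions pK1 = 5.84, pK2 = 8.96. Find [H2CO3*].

[CO2*] = 0.0224 mmol/kg

α₀ = 1 / (1 + K1/[H⁺] + K1K2/[H⁺]²) = 1 / (1 + 10^+1.99 + 10^+0.86)
   = 1 / (1 + 97.724 + 7.2444) = 1/105.97 = 0.009437
[CO2*] = α₀ × DIC = 0.009437 × 2.37 = 0.0224 mmol/kg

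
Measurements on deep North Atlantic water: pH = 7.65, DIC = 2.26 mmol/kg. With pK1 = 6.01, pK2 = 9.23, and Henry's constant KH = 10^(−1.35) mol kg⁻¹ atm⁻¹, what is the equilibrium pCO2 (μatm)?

pCO2 = 1100 μatm

α₀ = 1 / (1 + K1/[H⁺] + K1K2/[H⁺]²) = 1 / (1 + 10^+1.64 + 10^+0.06)
   = 1 / (1 + 43.652 + 1.1482) = 1/45.800 = 0.02183
[CO2*] = α₀ × DIC = 0.02183 × 2.26 = 0.04935 mmol/kg
pCO2 = [CO2*]/KH = 4.935×10^-5 / 4.467×10^-2 = 1100 μatm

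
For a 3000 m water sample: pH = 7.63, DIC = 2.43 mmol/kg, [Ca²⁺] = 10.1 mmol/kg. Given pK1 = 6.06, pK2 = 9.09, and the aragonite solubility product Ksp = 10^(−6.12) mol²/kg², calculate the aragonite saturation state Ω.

Ω = 1.06

α₂ = 1 / (1 + [H⁺]/K2 + [H⁺]²/(K1K2)) = 1 / (1 + 10^+1.46 + 10^-0.11)
   = 1 / (1 + 28.840 + 0.77625) = 1/30.617 = 0.03266
[CO3²⁻] = α₂ × DIC = 0.03266 × 2.43 = 0.07937 mmol/kg
Ksp = 10^(−6.12) = 7.586×10^-7
Ω = [Ca²⁺][CO3²⁻]/Ksp = (10.1×10^-3)(7.937×10^-5) / 7.586×10^-7 = 1.06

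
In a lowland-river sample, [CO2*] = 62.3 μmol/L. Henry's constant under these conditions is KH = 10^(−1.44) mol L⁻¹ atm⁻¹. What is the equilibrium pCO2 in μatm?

pCO2 = 1720 μatm

KH = 10^(−1.44) = 3.631×10^-2 mol L⁻¹ atm⁻¹
pCO2 = [CO2*]/KH = 62.3×10^-6 / 3.631×10^-2 = 1.72×10^-3 atm = 1720 μatm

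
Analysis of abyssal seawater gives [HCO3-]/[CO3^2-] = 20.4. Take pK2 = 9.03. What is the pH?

pH = 7.72

From K2 = [H⁺][CO3^2-]/[HCO3-]:  pH = pK2 − log₁₀([HCO3-]/[CO3^2-])
log₁₀(20.4) = +1.310
pH = 9.03 − (+1.310) = 7.72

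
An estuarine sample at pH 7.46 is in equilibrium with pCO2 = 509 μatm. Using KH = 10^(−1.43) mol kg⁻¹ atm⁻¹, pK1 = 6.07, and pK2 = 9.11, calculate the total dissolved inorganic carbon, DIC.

[CO2*] = KH · pCO2 = 10^(−1.43) × 509×10^-6 = 1.891×10^-5 mol/kg
α₀ = 1/(1 + K1/[H⁺] + K1K2/[H⁺]²) = 1/(1 + 10^+1.39 + 10^-0.26) = 0.03832
DIC = [CO2*]/α₀ = 1.891×10^-5 / 0.03832 = 0.494 mmol/kg

DIC = 0.494 mmol/kg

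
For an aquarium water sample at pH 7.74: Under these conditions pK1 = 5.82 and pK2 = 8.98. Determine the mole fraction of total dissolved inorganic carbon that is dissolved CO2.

α₀ = 1 / (1 + K1/[H⁺] + K1K2/[H⁺]²) = 1 / (1 + 10^+1.92 + 10^+0.68)
   = 1 / (1 + 83.176 + 4.7863) = 1/88.963 = 0.01124

α₀ = 0.0112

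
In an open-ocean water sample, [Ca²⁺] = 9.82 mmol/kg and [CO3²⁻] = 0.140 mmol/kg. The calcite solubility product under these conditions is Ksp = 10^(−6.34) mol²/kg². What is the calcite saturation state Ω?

Ω = 3.01

Ksp = 10^(−6.34) = 4.571×10^-7
Ω = [Ca²⁺][CO3²⁻]/Ksp = (9.82×10^-3)(0.140×10^-3) / 4.571×10^-7 = 3.01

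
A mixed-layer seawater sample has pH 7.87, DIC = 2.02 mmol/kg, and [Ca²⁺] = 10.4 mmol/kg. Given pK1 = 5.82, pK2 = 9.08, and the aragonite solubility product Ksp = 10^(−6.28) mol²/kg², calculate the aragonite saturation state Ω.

Ω = 2.31

α₂ = 1 / (1 + [H⁺]/K2 + [H⁺]²/(K1K2)) = 1 / (1 + 10^+1.21 + 10^-0.84)
   = 1 / (1 + 16.218 + 0.14454) = 1/17.363 = 0.05759
[CO3²⁻] = α₂ × DIC = 0.05759 × 2.02 = 0.1163 mmol/kg
Ksp = 10^(−6.28) = 5.248×10^-7
Ω = [Ca²⁺][CO3²⁻]/Ksp = (10.4×10^-3)(1.163×10^-4) / 5.248×10^-7 = 2.31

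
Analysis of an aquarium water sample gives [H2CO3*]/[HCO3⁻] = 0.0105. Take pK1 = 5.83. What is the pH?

From K1 = [H⁺][HCO3⁻]/[H2CO3*]:  pH = pK1 − log₁₀([H2CO3*]/[HCO3⁻])
log₁₀(0.0105) = -1.979
pH = 5.83 − (-1.979) = 7.81

pH = 7.81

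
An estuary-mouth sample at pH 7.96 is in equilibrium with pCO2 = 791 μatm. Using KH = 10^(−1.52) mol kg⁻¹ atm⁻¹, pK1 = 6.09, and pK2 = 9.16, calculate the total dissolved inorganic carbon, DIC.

DIC = 1.91 mmol/kg

[CO2*] = KH · pCO2 = 10^(−1.52) × 791×10^-6 = 2.389×10^-5 mol/kg
α₀ = 1/(1 + K1/[H⁺] + K1K2/[H⁺]²) = 1/(1 + 10^+1.87 + 10^+0.67) = 0.01253
DIC = [CO2*]/α₀ = 2.389×10^-5 / 0.01253 = 1.91 mmol/kg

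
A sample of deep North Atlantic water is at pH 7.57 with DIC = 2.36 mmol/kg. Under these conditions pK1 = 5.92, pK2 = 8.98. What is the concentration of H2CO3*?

α₀ = 1 / (1 + K1/[H⁺] + K1K2/[H⁺]²) = 1 / (1 + 10^+1.65 + 10^+0.24)
   = 1 / (1 + 44.668 + 1.7378) = 1/47.406 = 0.02109
[CO2*] = α₀ × DIC = 0.02109 × 2.36 = 0.0498 mmol/kg

[CO2*] = 0.0498 mmol/kg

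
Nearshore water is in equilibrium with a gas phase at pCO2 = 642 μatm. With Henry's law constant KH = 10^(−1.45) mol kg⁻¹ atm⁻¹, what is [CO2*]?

KH = 10^(−1.45) = 3.548×10^-2 mol kg⁻¹ atm⁻¹
[CO2*] = KH · pCO2 = 3.548×10^-2 × 642×10^-6 atm = 2.28×10^-5 mol/kg

[CO2*] = 22.8 μmol/kg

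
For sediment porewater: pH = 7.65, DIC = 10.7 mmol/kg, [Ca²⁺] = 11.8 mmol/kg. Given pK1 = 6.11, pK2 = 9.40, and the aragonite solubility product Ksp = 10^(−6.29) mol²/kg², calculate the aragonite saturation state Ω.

Ω = 4.18

α₂ = 1 / (1 + [H⁺]/K2 + [H⁺]²/(K1K2)) = 1 / (1 + 10^+1.75 + 10^+0.21)
   = 1 / (1 + 56.234 + 1.6218) = 1/58.856 = 0.01699
[CO3²⁻] = α₂ × DIC = 0.01699 × 10.7 = 0.1818 mmol/kg
Ksp = 10^(−6.29) = 5.129×10^-7
Ω = [Ca²⁺][CO3²⁻]/Ksp = (11.8×10^-3)(1.818×10^-4) / 5.129×10^-7 = 4.18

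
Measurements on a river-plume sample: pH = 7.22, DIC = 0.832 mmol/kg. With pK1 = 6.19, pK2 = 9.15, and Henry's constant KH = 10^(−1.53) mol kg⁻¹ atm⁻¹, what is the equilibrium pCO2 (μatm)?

α₀ = 1 / (1 + K1/[H⁺] + K1K2/[H⁺]²) = 1 / (1 + 10^+1.03 + 10^-0.90)
   = 1 / (1 + 10.715 + 0.12589) = 1/11.841 = 0.08445
[CO2*] = α₀ × DIC = 0.08445 × 0.832 = 0.07026 mmol/kg
pCO2 = [CO2*]/KH = 7.026×10^-5 / 2.951×10^-2 = 2380 μatm

pCO2 = 2380 μatm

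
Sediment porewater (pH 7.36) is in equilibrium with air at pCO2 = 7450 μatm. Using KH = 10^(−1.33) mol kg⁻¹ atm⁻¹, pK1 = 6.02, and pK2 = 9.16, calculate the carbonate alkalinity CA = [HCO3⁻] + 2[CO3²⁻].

CA = 7.87 mmol/kg

[CO2*] = KH · pCO2 = 10^(−1.33) × 7450×10^-6 = 3.485×10^-4 mol/kg
α₀ = 1/(1 + K1/[H⁺] + K1K2/[H⁺]²) = 1/(1 + 10^+1.34 + 10^-0.46) = 0.04306
DIC = [CO2*]/α₀ = 3.485×10^-4 / 0.04306 = 8.093 mmol/kg
CA = (α₁ + 2α₂)·DIC = (0.9420 + 2×0.01493) × 8.093 = 7.87 mmol/kg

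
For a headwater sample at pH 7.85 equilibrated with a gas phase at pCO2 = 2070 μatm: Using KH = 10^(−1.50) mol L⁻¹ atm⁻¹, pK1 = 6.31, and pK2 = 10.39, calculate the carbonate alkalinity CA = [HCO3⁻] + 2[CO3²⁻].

CA = 2.28 mmol/L

[CO2*] = KH · pCO2 = 10^(−1.50) × 2070×10^-6 = 6.546×10^-5 mol/L
α₀ = 1/(1 + K1/[H⁺] + K1K2/[H⁺]²) = 1/(1 + 10^+1.54 + 10^-1.00) = 0.02795
DIC = [CO2*]/α₀ = 6.546×10^-5 / 0.02795 = 2.342 mmol/L
CA = (α₁ + 2α₂)·DIC = (0.9693 + 2×0.002795) × 2.342 = 2.28 mmol/L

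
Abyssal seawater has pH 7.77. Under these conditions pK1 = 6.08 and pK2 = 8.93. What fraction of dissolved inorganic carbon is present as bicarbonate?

α₁ = 1 / (1 + [H⁺]/K1 + K2/[H⁺]) = 1 / (1 + 10^-1.69 + 10^-1.16)
   = 1 / (1 + 0.020417 + 0.069183) = 1/1.0896 = 0.9178

α₁ = 0.918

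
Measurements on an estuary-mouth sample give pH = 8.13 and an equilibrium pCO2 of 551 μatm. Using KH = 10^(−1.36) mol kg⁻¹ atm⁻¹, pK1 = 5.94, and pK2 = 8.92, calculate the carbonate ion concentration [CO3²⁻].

[CO3²⁻] = 0.604 mmol/kg

[CO2*] = KH · pCO2 = 10^(−1.36) × 551×10^-6 = 2.405×10^-5 mol/kg
α₀ = 1/(1 + K1/[H⁺] + K1K2/[H⁺]²) = 1/(1 + 10^+2.19 + 10^+1.40) = 0.005525
DIC = [CO2*]/α₀ = 2.405×10^-5 / 0.005525 = 4.353 mmol/kg
[CO3²⁻] = α₂·DIC; α₂ = 0.1388, so [CO3²⁻] = 0.1388 × 4.353 = 0.604 mmol/kg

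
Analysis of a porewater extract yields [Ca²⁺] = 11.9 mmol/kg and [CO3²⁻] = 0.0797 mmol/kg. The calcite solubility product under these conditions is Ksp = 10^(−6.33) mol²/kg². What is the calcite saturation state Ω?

Ksp = 10^(−6.33) = 4.677×10^-7
Ω = [Ca²⁺][CO3²⁻]/Ksp = (11.9×10^-3)(0.0797×10^-3) / 4.677×10^-7 = 2.03

Ω = 2.03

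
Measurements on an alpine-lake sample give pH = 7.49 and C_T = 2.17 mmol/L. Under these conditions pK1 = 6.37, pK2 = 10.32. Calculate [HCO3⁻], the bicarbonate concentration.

α₁ = 1 / (1 + [H⁺]/K1 + K2/[H⁺]) = 1 / (1 + 10^-1.12 + 10^-2.83)
   = 1 / (1 + 0.075858 + 0.0014791) = 1/1.0773 = 0.9282
[HCO3⁻] = α₁ × DIC = 0.9282 × 2.17 = 2.01 mmol/L

[HCO3⁻] = 2.01 mmol/L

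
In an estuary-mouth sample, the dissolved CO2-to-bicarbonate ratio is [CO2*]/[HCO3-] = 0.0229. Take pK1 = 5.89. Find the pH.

pH = 7.53

From K1 = [H⁺][HCO3-]/[CO2*]:  pH = pK1 − log₁₀([CO2*]/[HCO3-])
log₁₀(0.0229) = -1.640
pH = 5.89 − (-1.640) = 7.53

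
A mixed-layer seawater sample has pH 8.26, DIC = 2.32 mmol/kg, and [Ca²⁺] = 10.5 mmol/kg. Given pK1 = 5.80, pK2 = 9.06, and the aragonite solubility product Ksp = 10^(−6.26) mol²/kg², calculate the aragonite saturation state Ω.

Ω = 6.05

α₂ = 1 / (1 + [H⁺]/K2 + [H⁺]²/(K1K2)) = 1 / (1 + 10^+0.80 + 10^-1.66)
   = 1 / (1 + 6.3096 + 0.021878) = 1/7.3315 = 0.1364
[CO3²⁻] = α₂ × DIC = 0.1364 × 2.32 = 0.3164 mmol/kg
Ksp = 10^(−6.26) = 5.495×10^-7
Ω = [Ca²⁺][CO3²⁻]/Ksp = (10.5×10^-3)(3.164×10^-4) / 5.495×10^-7 = 6.05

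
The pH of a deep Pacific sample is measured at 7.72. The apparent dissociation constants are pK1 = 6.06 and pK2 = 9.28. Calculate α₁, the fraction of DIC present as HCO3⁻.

α₁ = 0.953

α₁ = 1 / (1 + [H⁺]/K1 + K2/[H⁺]) = 1 / (1 + 10^-1.66 + 10^-1.56)
   = 1 / (1 + 0.021878 + 0.027542) = 1/1.0494 = 0.9529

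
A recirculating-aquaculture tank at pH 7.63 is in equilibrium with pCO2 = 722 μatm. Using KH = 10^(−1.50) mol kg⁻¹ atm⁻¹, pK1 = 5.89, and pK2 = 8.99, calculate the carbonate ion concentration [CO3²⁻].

[CO3²⁻] = 0.0548 mmol/kg

[CO2*] = KH · pCO2 = 10^(−1.50) × 722×10^-6 = 2.283×10^-5 mol/kg
α₀ = 1/(1 + K1/[H⁺] + K1K2/[H⁺]²) = 1/(1 + 10^+1.74 + 10^+0.38) = 0.01714
DIC = [CO2*]/α₀ = 2.283×10^-5 / 0.01714 = 1.332 mmol/kg
[CO3²⁻] = α₂·DIC; α₂ = 0.04111, so [CO3²⁻] = 0.04111 × 1.332 = 0.0548 mmol/kg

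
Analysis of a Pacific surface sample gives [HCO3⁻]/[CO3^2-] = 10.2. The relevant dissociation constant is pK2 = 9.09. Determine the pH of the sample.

From K2 = [H⁺][CO3^2-]/[HCO3⁻]:  pH = pK2 − log₁₀([HCO3⁻]/[CO3^2-])
log₁₀(10.2) = +1.009
pH = 9.09 − (+1.009) = 8.08

pH = 8.08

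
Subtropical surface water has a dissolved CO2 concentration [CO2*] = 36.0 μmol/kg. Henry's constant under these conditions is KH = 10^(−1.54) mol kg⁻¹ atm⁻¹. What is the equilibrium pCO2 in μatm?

KH = 10^(−1.54) = 2.884×10^-2 mol kg⁻¹ atm⁻¹
pCO2 = [CO2*]/KH = 36.0×10^-6 / 2.884×10^-2 = 1.25×10^-3 atm = 1250 μatm

pCO2 = 1250 μatm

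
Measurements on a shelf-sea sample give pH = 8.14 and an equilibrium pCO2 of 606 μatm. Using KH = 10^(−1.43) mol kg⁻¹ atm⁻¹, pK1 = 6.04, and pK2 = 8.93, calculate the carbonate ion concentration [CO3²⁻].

[CO2*] = KH · pCO2 = 10^(−1.43) × 606×10^-6 = 2.252×10^-5 mol/kg
α₀ = 1/(1 + K1/[H⁺] + K1K2/[H⁺]²) = 1/(1 + 10^+2.10 + 10^+1.31) = 0.006788
DIC = [CO2*]/α₀ = 2.252×10^-5 / 0.006788 = 3.317 mmol/kg
[CO3²⁻] = α₂·DIC; α₂ = 0.1386, so [CO3²⁻] = 0.1386 × 3.317 = 0.460 mmol/kg

[CO3²⁻] = 0.460 mmol/kg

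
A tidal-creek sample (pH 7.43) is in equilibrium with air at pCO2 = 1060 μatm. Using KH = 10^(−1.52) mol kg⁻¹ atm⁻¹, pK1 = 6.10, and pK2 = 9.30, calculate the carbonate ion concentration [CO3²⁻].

[CO2*] = KH · pCO2 = 10^(−1.52) × 1060×10^-6 = 3.201×10^-5 mol/kg
α₀ = 1/(1 + K1/[H⁺] + K1K2/[H⁺]²) = 1/(1 + 10^+1.33 + 10^-0.54) = 0.04412
DIC = [CO2*]/α₀ = 3.201×10^-5 / 0.04412 = 0.7256 mmol/kg
[CO3²⁻] = α₂·DIC; α₂ = 0.01272, so [CO3²⁻] = 0.01272 × 0.7256 = 0.00923 mmol/kg = 9.23 μmol/kg

[CO3²⁻] = 9.23 μmol/kg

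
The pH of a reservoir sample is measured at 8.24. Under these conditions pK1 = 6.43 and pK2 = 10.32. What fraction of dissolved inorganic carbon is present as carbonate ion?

α₂ = 1 / (1 + [H⁺]/K2 + [H⁺]²/(K1K2)) = 1 / (1 + 10^+2.08 + 10^+0.27)
   = 1 / (1 + 120.23 + 1.8621) = 1/123.09 = 0.008124

α₂ = 0.00812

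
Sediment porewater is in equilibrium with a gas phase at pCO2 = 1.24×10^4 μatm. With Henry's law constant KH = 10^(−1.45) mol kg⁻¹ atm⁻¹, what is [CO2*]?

KH = 10^(−1.45) = 3.548×10^-2 mol kg⁻¹ atm⁻¹
[CO2*] = KH · pCO2 = 3.548×10^-2 × 1.24×10^4×10^-6 atm = 4.40×10^-4 mol/kg

[CO2*] = 440 μmol/kg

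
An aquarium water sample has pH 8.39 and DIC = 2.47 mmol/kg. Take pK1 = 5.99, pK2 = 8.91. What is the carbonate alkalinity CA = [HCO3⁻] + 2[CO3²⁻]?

CA = [HCO3⁻] + 2[CO3²⁻] = (α₁ + 2α₂)·DIC
At pH 8.39: [H⁺]/K1 = 10^-2.40 = 0.0039811, K2/[H⁺] = 10^-0.52 = 0.30200
α₁ = 1/(1 + 0.0039811 + 0.30200) = 1/1.3060 = 0.7657; α₂ = α₁·K2/[H⁺] = 0.2312
α₁ + 2α₂ = 1.2282
CA = 1.2282 × 2.47 = 3.03 mmol/kg

CA = 3.03 mmol/kg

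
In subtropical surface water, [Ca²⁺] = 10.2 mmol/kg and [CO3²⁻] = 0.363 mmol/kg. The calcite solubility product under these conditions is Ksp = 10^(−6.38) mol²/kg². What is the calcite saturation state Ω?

Ω = 8.88

Ksp = 10^(−6.38) = 4.169×10^-7
Ω = [Ca²⁺][CO3²⁻]/Ksp = (10.2×10^-3)(0.363×10^-3) / 4.169×10^-7 = 8.88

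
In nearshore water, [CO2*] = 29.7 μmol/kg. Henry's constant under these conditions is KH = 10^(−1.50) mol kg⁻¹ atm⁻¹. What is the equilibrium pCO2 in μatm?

KH = 10^(−1.50) = 3.162×10^-2 mol kg⁻¹ atm⁻¹
pCO2 = [CO2*]/KH = 29.7×10^-6 / 3.162×10^-2 = 9.39×10^-4 atm = 939 μatm

pCO2 = 939 μatm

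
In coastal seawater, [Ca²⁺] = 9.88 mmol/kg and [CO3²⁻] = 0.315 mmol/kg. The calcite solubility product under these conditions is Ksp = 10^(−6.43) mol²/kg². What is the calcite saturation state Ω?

Ksp = 10^(−6.43) = 3.715×10^-7
Ω = [Ca²⁺][CO3²⁻]/Ksp = (9.88×10^-3)(0.315×10^-3) / 3.715×10^-7 = 8.38

Ω = 8.38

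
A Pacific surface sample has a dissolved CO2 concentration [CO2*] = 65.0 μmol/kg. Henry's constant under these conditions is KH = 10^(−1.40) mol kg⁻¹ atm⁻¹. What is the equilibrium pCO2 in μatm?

KH = 10^(−1.40) = 3.981×10^-2 mol kg⁻¹ atm⁻¹
pCO2 = [CO2*]/KH = 65.0×10^-6 / 3.981×10^-2 = 1.63×10^-3 atm = 1630 μatm

pCO2 = 1630 μatm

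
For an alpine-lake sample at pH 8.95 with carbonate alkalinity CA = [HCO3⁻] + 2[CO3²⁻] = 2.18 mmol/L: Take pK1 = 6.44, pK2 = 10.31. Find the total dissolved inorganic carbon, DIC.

DIC = 2.10 mmol/L

CA = [HCO3⁻] + 2[CO3²⁻] = (α₁ + 2α₂)·DIC
At pH 8.95: [H⁺]/K1 = 10^-2.51 = 0.0030903, K2/[H⁺] = 10^-1.36 = 0.043652
α₁ = 1/(1 + 0.0030903 + 0.043652) = 1/1.0467 = 0.9553; α₂ = α₁·K2/[H⁺] = 0.04170
α₁ + 2α₂ = 1.0388
DIC = CA / (α₁ + 2α₂) = 2.18 / 1.0388 = 2.10 mmol/L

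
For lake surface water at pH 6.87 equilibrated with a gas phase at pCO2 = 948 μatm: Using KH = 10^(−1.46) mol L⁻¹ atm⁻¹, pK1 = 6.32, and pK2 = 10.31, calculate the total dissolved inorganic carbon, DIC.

DIC = 0.150 mmol/L

[CO2*] = KH · pCO2 = 10^(−1.46) × 948×10^-6 = 3.287×10^-5 mol/L
α₀ = 1/(1 + K1/[H⁺] + K1K2/[H⁺]²) = 1/(1 + 10^+0.55 + 10^-2.89) = 0.2198
DIC = [CO2*]/α₀ = 3.287×10^-5 / 0.2198 = 0.150 mmol/L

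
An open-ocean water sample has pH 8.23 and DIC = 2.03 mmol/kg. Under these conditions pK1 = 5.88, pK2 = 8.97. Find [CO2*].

[CO2*] = 7.64 μmol/kg

α₀ = 1 / (1 + K1/[H⁺] + K1K2/[H⁺]²) = 1 / (1 + 10^+2.35 + 10^+1.61)
   = 1 / (1 + 223.87 + 40.738) = 1/265.61 = 0.003765
[CO2*] = α₀ × DIC = 0.003765 × 2.03 = 0.00764 mmol/kg = 7.64 μmol/kg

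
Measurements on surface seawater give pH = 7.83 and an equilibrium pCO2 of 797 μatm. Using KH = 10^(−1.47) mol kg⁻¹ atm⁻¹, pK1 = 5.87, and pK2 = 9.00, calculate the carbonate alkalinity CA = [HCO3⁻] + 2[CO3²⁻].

CA = 2.80 mmol/kg

[CO2*] = KH · pCO2 = 10^(−1.47) × 797×10^-6 = 2.701×10^-5 mol/kg
α₀ = 1/(1 + K1/[H⁺] + K1K2/[H⁺]²) = 1/(1 + 10^+1.96 + 10^+0.79) = 0.01017
DIC = [CO2*]/α₀ = 2.701×10^-5 / 0.01017 = 2.656 mmol/kg
CA = (α₁ + 2α₂)·DIC = (0.9272 + 2×0.06268) × 2.656 = 2.80 mmol/kg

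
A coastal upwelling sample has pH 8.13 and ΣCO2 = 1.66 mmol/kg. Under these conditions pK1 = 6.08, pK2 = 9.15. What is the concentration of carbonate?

[CO3²⁻] = 0.144 mmol/kg

α₂ = 1 / (1 + [H⁺]/K2 + [H⁺]²/(K1K2)) = 1 / (1 + 10^+1.02 + 10^-1.03)
   = 1 / (1 + 10.471 + 0.093325) = 1/11.565 = 0.08647
[CO3²⁻] = α₂ × DIC = 0.08647 × 1.66 = 0.144 mmol/kg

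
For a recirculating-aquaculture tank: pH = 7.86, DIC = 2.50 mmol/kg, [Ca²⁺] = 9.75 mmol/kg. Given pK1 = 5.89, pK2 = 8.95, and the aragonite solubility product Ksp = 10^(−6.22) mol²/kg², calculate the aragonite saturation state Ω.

Ω = 3.01

α₂ = 1 / (1 + [H⁺]/K2 + [H⁺]²/(K1K2)) = 1 / (1 + 10^+1.09 + 10^-0.88)
   = 1 / (1 + 12.303 + 0.13183) = 1/13.435 = 0.07444
[CO3²⁻] = α₂ × DIC = 0.07444 × 2.50 = 0.1861 mmol/kg
Ksp = 10^(−6.22) = 6.026×10^-7
Ω = [Ca²⁺][CO3²⁻]/Ksp = (9.75×10^-3)(1.861×10^-4) / 6.026×10^-7 = 3.01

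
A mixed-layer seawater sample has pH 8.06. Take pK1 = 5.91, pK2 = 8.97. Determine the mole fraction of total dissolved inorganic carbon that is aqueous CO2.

α₀ = 1 / (1 + K1/[H⁺] + K1K2/[H⁺]²) = 1 / (1 + 10^+2.15 + 10^+1.24)
   = 1 / (1 + 141.25 + 17.378) = 1/159.63 = 0.006264

α₀ = 0.00626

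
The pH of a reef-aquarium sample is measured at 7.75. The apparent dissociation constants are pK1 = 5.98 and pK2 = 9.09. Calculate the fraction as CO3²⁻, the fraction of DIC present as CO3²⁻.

α₂ = 1 / (1 + [H⁺]/K2 + [H⁺]²/(K1K2)) = 1 / (1 + 10^+1.34 + 10^-0.43)
   = 1 / (1 + 21.878 + 0.37154) = 1/23.249 = 0.04301

α₂ = 0.0430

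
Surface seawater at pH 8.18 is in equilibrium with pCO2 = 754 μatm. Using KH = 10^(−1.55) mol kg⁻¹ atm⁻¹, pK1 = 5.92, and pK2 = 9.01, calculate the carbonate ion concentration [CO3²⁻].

[CO2*] = KH · pCO2 = 10^(−1.55) × 754×10^-6 = 2.125×10^-5 mol/kg
α₀ = 1/(1 + K1/[H⁺] + K1K2/[H⁺]²) = 1/(1 + 10^+2.26 + 10^+1.43) = 0.004765
DIC = [CO2*]/α₀ = 2.125×10^-5 / 0.004765 = 4.460 mmol/kg
[CO3²⁻] = α₂·DIC; α₂ = 0.1282, so [CO3²⁻] = 0.1282 × 4.460 = 0.572 mmol/kg

[CO3²⁻] = 0.572 mmol/kg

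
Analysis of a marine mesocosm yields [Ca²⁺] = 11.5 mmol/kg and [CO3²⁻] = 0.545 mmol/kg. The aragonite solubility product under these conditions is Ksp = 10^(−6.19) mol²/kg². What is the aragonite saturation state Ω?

Ksp = 10^(−6.19) = 6.457×10^-7
Ω = [Ca²⁺][CO3²⁻]/Ksp = (11.5×10^-3)(0.545×10^-3) / 6.457×10^-7 = 9.71

Ω = 9.71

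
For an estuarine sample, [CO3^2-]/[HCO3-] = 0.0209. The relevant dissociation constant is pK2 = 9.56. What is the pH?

pH = 7.88

From K2 = [H⁺][CO3^2-]/[HCO3-]:  pH = pK2 + log₁₀([CO3^2-]/[HCO3-])
log₁₀(0.0209) = -1.680
pH = 9.56 + (-1.680) = 7.88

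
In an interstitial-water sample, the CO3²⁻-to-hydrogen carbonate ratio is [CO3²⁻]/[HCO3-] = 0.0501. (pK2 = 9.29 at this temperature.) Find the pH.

pH = 7.99

From K2 = [H⁺][CO3²⁻]/[HCO3-]:  pH = pK2 + log₁₀([CO3²⁻]/[HCO3-])
log₁₀(0.0501) = -1.300
pH = 9.29 + (-1.300) = 7.99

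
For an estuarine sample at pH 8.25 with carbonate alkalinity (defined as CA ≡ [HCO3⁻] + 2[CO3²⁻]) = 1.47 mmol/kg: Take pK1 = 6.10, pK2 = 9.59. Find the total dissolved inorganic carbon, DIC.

DIC = 1.42 mmol/kg

CA = [HCO3⁻] + 2[CO3²⁻] = (α₁ + 2α₂)·DIC
At pH 8.25: [H⁺]/K1 = 10^-2.15 = 0.0070795, K2/[H⁺] = 10^-1.34 = 0.045709
α₁ = 1/(1 + 0.0070795 + 0.045709) = 1/1.0528 = 0.9499; α₂ = α₁·K2/[H⁺] = 0.04342
α₁ + 2α₂ = 1.0367
DIC = CA / (α₁ + 2α₂) = 1.47 / 1.0367 = 1.42 mmol/kg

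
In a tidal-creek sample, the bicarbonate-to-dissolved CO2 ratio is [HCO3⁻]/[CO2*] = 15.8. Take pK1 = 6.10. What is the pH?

pH = 7.30

From K1 = [H⁺][HCO3⁻]/[CO2*]:  pH = pK1 + log₁₀([HCO3⁻]/[CO2*])
log₁₀(15.8) = +1.199
pH = 6.10 + (+1.199) = 7.30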